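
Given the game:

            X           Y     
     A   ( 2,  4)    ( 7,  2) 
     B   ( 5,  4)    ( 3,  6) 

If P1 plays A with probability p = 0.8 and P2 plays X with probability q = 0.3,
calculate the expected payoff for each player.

E[P1] = 5.12, E[P2] = 3.16

Work:
E[P1] = p·q·π₁(A,X) + p·(1-q)·π₁(A,Y) + (1-p)·q·π₁(B,X) + (1-p)·(1-q)·π₁(B,Y)
= 0.8·0.3·2 + 0.8·0.7·7 + 0.2·0.3·5 + 0.2·0.7·3
= 5.12

E[P2] = 3.16 (similar calculation)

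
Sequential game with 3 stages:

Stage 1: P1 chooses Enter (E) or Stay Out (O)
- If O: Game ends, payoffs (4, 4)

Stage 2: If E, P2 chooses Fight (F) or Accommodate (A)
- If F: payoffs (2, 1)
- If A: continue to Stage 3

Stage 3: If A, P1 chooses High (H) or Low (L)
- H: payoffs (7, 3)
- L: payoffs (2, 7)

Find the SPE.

SPE: (E, A, H); Outcome (7, 3)

Work:
Stage 3: P1 chooses H (7 vs 2)
Stage 2: P2: F->1, A->3 (anticipating H). Choose A
Stage 1: P1: O->4, E->7 (anticipating A, H). Choose E
SPE path: E -> A -> H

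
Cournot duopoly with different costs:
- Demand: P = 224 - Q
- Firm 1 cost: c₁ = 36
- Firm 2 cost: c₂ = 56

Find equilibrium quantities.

q₁* = 69.33, q₂* = 49.33

Work:
Reaction: q₁ = (224 - 36 - q₂)/2
Reaction: q₂ = (224 - 56 - q₁)/2
Solve simultaneously:
q₁* = (224 - 2×36 + 56)/3 = 69.33
q₂* = (224 - 2×56 + 36)/3 = 49.33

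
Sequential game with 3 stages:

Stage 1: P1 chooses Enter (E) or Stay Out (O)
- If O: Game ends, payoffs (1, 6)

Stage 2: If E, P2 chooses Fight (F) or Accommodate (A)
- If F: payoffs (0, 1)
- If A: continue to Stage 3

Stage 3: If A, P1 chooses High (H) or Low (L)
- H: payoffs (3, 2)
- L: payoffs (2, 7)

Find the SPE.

SPE: (E, A, H); Outcome (3, 2)

Work:
Stage 3: P1 chooses H (3 vs 2)
Stage 2: P2: F->1, A->2 (anticipating H). Choose A
Stage 1: P1: O->1, E->3 (anticipating A, H). Choose E
SPE path: E -> A -> H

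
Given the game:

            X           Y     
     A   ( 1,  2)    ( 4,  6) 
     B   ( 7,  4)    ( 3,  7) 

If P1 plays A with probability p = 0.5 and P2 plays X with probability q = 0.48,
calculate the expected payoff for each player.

E[P1] = 3.74, E[P2] = 4.82

Work:
E[P1] = p·q·π₁(A,X) + p·(1-q)·π₁(A,Y) + (1-p)·q·π₁(B,X) + (1-p)·(1-q)·π₁(B,Y)
= 0.5·0.48·1 + 0.5·0.52·4 + 0.5·0.48·7 + 0.5·0.52·3
= 3.74

E[P2] = 4.82 (similar calculation)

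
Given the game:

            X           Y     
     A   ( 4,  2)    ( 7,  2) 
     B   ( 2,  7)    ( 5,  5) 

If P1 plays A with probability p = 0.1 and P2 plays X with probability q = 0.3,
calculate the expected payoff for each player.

E[P1] = 4.3, E[P2] = 5.24

Work:
E[P1] = p·q·π₁(A,X) + p·(1-q)·π₁(A,Y) + (1-p)·q·π₁(B,X) + (1-p)·(1-q)·π₁(B,Y)
= 0.1·0.3·4 + 0.1·0.7·7 + 0.9·0.3·2 + 0.9·0.7·5
= 4.3

E[P2] = 5.24 (similar calculation)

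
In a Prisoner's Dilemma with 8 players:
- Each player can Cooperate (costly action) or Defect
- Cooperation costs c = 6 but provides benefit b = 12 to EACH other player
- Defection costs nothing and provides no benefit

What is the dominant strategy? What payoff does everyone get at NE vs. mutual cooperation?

Dominant: Defect; NE payoff = 0; Coop payoff = 78

Work:
Defect dominates (saves cost c = 6, benefit to others is external)
NE: All defect → everyone gets 0
If all cooperate: each receives (7)×12 - 6 = 78
Social dilemma: 78 > 0 but NE gives 0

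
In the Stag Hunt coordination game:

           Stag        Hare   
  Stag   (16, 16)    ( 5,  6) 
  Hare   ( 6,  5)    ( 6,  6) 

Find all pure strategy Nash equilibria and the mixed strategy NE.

Pure NE: (Stag, Stag) and (Hare, Hare); Mixed NE: p = 0.0909, q = 0.0909

Work:
Check pure NE:
(Stag, Stag): (16, 16) - no unilateral deviation beneficial
(Hare, Hare): (6, 6) - no unilateral deviation beneficial
Mixed NE: P1 plays Stag with p = 0.0909, P2 plays Stag with q = 0.0909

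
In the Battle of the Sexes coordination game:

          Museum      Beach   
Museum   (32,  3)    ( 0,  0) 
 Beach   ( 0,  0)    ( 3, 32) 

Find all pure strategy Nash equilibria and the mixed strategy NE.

Pure NE: (Museum, Museum) and (Beach, Beach); Mixed NE: p = 0.9143, q = 0.0857

Work:
Check pure NE:
(Museum, Museum): (32, 3) - no unilateral deviation beneficial
(Beach, Beach): (3, 32) - no unilateral deviation beneficial
Mixed NE: P1 plays Museum with p = 0.9143, P2 plays Museum with q = 0.0857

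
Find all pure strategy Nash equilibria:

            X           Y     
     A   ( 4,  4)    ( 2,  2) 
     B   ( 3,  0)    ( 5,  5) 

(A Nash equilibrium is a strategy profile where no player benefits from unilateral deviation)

Nash equilibrium: (A, X), (B, Y)

Work:
Best responses:
  P1 vs X: payoffs [4, 3] → best response A (payoff 4)
  P1 vs Y: payoffs [2, 5] → best response B (payoff 5)
  P2 vs A: payoffs [4, 2] → best response X (payoff 4)
  P2 vs B: payoffs [0, 5] → best response Y (payoff 5)
Mutual best responses: (A,X), (B,Y) → Nash equilibria.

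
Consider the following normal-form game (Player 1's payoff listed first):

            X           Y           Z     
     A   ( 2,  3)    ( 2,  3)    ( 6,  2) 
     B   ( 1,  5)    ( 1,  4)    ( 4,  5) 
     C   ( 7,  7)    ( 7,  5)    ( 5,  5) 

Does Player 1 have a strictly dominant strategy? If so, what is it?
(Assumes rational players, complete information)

No strictly dominant strategy exists for Player 1

Work:
A strategy strictly dominates another if it gives a strictly higher payoff against every opponent action. Compare each pair of P1's strategies column-by-column:
  A vs B: [2 vs 1, 2 vs 1, 6 vs 4] → A strictly dominates B
  A vs C: [2 vs 7, 2 vs 7, 6 vs 5] → A does not strictly dominate C (column X: 2 ≤ 7)
  B vs A: [1 vs 2, 1 vs 2, 4 vs 6] → B does not strictly dominate A (column X: 1 ≤ 2)
  B vs C: [1 vs 7, 1 vs 7, 4 vs 5] → B does not strictly dominate C (column X: 1 ≤ 7)
  C vs A: [7 vs 2, 7 vs 2, 5 vs 6] → C does not strictly dominate A (column Z: 5 ≤ 6)
  C vs B: [7 vs 1, 7 vs 1, 5 vs 4] → C strictly dominates B
No single strategy strictly dominates all others → no strictly dominant strategy.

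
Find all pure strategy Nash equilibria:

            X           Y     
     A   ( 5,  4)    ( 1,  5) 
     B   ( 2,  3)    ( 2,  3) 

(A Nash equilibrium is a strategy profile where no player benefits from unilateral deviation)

Nash equilibrium: (B, Y)

Work:
Best responses:
  P1 vs X: payoffs [5, 2] → best response A (payoff 5)
  P1 vs Y: payoffs [1, 2] → best response B (payoff 2)
  P2 vs A: payoffs [4, 5] → best response Y (payoff 5)
  P2 vs B: payoffs [3, 3] → best response X/Y (payoff 3)
Mutual best responses: (B,Y) → Nash equilibria.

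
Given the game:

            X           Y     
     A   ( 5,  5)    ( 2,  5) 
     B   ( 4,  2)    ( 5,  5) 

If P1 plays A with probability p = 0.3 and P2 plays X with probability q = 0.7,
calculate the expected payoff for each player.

E[P1] = 4.24, E[P2] = 3.53

Work:
E[P1] = p·q·π₁(A,X) + p·(1-q)·π₁(A,Y) + (1-p)·q·π₁(B,X) + (1-p)·(1-q)·π₁(B,Y)
= 0.3·0.7·5 + 0.3·0.3·2 + 0.7·0.7·4 + 0.7·0.3·5
= 4.24

E[P2] = 3.53 (similar calculation)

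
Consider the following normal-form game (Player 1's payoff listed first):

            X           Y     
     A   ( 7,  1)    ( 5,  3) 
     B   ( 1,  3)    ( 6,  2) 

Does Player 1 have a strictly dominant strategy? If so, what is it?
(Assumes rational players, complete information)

No strictly dominant strategy exists for Player 1

Work:
A strategy strictly dominates another if it gives a strictly higher payoff against every opponent action. Compare each pair of P1's strategies column-by-column:
  A vs B: [7 vs 1, 5 vs 6] → A does not strictly dominate B (column Y: 5 ≤ 6)
  B vs A: [1 vs 7, 6 vs 5] → B does not strictly dominate A (column X: 1 ≤ 7)
No single strategy strictly dominates all others → no strictly dominant strategy.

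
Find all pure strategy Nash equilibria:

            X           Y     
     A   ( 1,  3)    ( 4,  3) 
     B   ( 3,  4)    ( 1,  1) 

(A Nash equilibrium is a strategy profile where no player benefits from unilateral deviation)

Nash equilibrium: (A, Y), (B, X)

Work:
Best responses:
  P1 vs X: payoffs [1, 3] → best response B (payoff 3)
  P1 vs Y: payoffs [4, 1] → best response A (payoff 4)
  P2 vs A: payoffs [3, 3] → best response X/Y (payoff 3)
  P2 vs B: payoffs [4, 1] → best response X (payoff 4)
Mutual best responses: (A,Y), (B,X) → Nash equilibria.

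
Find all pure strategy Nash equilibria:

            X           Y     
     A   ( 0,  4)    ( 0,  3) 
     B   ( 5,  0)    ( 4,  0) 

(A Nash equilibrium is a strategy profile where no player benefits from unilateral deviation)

Nash equilibrium: (B, X), (B, Y)

Work:
Best responses:
  P1 vs X: payoffs [0, 5] → best response B (payoff 5)
  P1 vs Y: payoffs [0, 4] → best response B (payoff 4)
  P2 vs A: payoffs [4, 3] → best response X (payoff 4)
  P2 vs B: payoffs [0, 0] → best response X/Y (payoff 0)
Mutual best responses: (B,X), (B,Y) → Nash equilibria.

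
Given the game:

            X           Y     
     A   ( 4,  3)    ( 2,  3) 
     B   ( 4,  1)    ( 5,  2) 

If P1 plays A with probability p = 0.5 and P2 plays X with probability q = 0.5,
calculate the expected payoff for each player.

E[P1] = 3.75, E[P2] = 2.25

Work:
E[P1] = p·q·π₁(A,X) + p·(1-q)·π₁(A,Y) + (1-p)·q·π₁(B,X) + (1-p)·(1-q)·π₁(B,Y)
= 0.5·0.5·4 + 0.5·0.5·2 + 0.5·0.5·4 + 0.5·0.5·5
= 3.75

E[P2] = 2.25 (similar calculation)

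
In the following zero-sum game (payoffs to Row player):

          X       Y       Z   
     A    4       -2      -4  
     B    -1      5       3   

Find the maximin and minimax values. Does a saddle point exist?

Maximin = -1, Minimax = 3, Saddle: False

Work:
Row minimums: [-4, -1] → maximin = -1
Column maximums: [4, 5, 3] → minimax = 3
No saddle point (maximin ≠ minimax). Mixed strategy needed.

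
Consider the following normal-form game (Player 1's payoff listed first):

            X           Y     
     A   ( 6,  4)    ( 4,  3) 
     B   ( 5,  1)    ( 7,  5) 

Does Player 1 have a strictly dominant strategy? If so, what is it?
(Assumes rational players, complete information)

No strictly dominant strategy exists for Player 1

Work:
A strategy strictly dominates another if it gives a strictly higher payoff against every opponent action. Compare each pair of P1's strategies column-by-column:
  A vs B: [6 vs 5, 4 vs 7] → A does not strictly dominate B (column Y: 4 ≤ 7)
  B vs A: [5 vs 6, 7 vs 4] → B does not strictly dominate A (column X: 5 ≤ 6)
No single strategy strictly dominates all others → no strictly dominant strategy.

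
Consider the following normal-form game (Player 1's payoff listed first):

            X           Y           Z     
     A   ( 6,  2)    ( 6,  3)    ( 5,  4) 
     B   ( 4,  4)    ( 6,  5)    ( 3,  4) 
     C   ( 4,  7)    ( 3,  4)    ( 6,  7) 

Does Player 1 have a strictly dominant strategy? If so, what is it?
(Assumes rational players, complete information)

No strictly dominant strategy exists for Player 1

Work:
A strategy strictly dominates another if it gives a strictly higher payoff against every opponent action. Compare each pair of P1's strategies column-by-column:
  A vs B: [6 vs 4, 6 vs 6, 5 vs 3] → A does not strictly dominate B (column Y: 6 ≤ 6)
  A vs C: [6 vs 4, 6 vs 3, 5 vs 6] → A does not strictly dominate C (column Z: 5 ≤ 6)
  B vs A: [4 vs 6, 6 vs 6, 3 vs 5] → B does not strictly dominate A (column X: 4 ≤ 6)
  B vs C: [4 vs 4, 6 vs 3, 3 vs 6] → B does not strictly dominate C (column X: 4 ≤ 4)
  C vs A: [4 vs 6, 3 vs 6, 6 vs 5] → C does not strictly dominate A (column X: 4 ≤ 6)
  C vs B: [4 vs 4, 3 vs 6, 6 vs 3] → C does not strictly dominate B (column X: 4 ≤ 4)
No single strategy strictly dominates all others → no strictly dominant strategy.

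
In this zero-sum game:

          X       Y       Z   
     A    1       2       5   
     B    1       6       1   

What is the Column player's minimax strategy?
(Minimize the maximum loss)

Column should play X, value = 1

Work:
Column player minimizes Row's maximum payoff:
Column X: max payoff to Row = 1
Column Y: max payoff to Row = 6
Column Z: max payoff to Row = 5
Minimum is 1, achieved by column X.
Minimax strategy: X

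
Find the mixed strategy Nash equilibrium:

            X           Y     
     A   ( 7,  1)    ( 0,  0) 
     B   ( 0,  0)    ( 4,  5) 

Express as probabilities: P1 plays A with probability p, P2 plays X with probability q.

p = 0.8333, q = 0.3636

Work:
Find probabilities that make opponent indifferent:
P2 chooses q to make P1 indifferent between A and B
P1 chooses p to make P2 indifferent between X and Y
Mixed NE: P1 plays (A: 0.8333, B: 0.1667), P2 plays (X: 0.3636, Y: 0.6364)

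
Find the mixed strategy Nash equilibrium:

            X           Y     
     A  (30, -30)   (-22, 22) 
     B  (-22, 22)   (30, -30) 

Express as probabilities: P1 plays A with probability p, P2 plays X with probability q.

p = 0.5, q = 0.5

Work:
Find probabilities that make opponent indifferent:
P2 chooses q to make P1 indifferent between A and B
P1 chooses p to make P2 indifferent between X and Y
Mixed NE: P1 plays (A: 0.5, B: 0.5), P2 plays (X: 0.5, Y: 0.5)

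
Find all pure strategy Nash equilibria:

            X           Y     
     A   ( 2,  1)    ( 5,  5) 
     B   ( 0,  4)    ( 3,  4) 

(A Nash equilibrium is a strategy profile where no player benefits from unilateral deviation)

Nash equilibrium: (A, Y)

Work:
Best responses:
  P1 vs X: payoffs [2, 0] → best response A (payoff 2)
  P1 vs Y: payoffs [5, 3] → best response A (payoff 5)
  P2 vs A: payoffs [1, 5] → best response Y (payoff 5)
  P2 vs B: payoffs [4, 4] → best response X/Y (payoff 4)
Mutual best responses: (A,Y) → Nash equilibria.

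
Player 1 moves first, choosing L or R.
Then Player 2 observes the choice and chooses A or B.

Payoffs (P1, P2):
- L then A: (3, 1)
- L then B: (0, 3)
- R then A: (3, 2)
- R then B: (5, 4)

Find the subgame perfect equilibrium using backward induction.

P1 plays R, P2 plays B after L and B after R; Payoff (5, 4)

Work:
Backward induction:
After L: P2 chooses B → P1 gets 0
After R: P2 chooses B → P1 gets 5
P1 chooses R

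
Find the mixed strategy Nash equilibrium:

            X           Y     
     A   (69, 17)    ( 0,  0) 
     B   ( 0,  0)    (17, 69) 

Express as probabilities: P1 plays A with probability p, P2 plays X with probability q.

p = 0.8023, q = 0.1977

Work:
Find probabilities that make opponent indifferent:
P2 chooses q to make P1 indifferent between A and B
P1 chooses p to make P2 indifferent between X and Y
Mixed NE: P1 plays (A: 0.8023, B: 0.1977), P2 plays (X: 0.1977, Y: 0.8023)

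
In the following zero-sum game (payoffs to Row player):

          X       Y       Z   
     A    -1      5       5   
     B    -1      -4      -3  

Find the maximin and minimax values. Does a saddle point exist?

Maximin = -1, Minimax = -1, Saddle: True

Work:
Row minimums: [-1, -4] → maximin = -1
Column maximums: [-1, 5, 5] → minimax = -1
Saddle point exists! Game value = -1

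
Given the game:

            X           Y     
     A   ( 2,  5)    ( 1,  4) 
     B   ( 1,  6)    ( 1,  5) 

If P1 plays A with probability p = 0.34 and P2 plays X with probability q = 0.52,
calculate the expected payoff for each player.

E[P1] = 1.1768, E[P2] = 5.18

Work:
E[P1] = p·q·π₁(A,X) + p·(1-q)·π₁(A,Y) + (1-p)·q·π₁(B,X) + (1-p)·(1-q)·π₁(B,Y)
= 0.34·0.52·2 + 0.34·0.48·1 + 0.66·0.52·1 + 0.66·0.48·1
= 1.1768

E[P2] = 5.18 (similar calculation)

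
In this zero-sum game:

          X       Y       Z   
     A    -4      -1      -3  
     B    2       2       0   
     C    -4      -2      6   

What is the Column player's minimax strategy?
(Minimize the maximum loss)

Column should play X or Y (all achieve the minimum), value = 2

Work:
Column player minimizes Row's maximum payoff:
Column X: max payoff to Row = 2
Column Y: max payoff to Row = 2
Column Z: max payoff to Row = 6
Minimum is 2, achieved by columns X, Y (tied).
Each of X or Y is a minimax strategy.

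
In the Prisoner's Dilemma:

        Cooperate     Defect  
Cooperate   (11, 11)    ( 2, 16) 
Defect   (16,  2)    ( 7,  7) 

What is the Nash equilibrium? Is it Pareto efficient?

(Defect, Defect) is NE; not Pareto efficient

Work:
Defect dominates Cooperate for both players:
If P2 cooperates: Defect (16) > Cooperate (11)
If P2 defects: Defect (7) > Cooperate (2)
NE: (Defect, Defect) with payoff (7, 7)
But (Cooperate, Cooperate) = (11, 11) Pareto dominates (7, 7)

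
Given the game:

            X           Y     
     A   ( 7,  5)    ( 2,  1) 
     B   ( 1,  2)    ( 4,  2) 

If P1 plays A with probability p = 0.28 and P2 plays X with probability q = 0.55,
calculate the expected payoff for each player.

E[P1] = 3.022, E[P2] = 2.336

Work:
E[P1] = p·q·π₁(A,X) + p·(1-q)·π₁(A,Y) + (1-p)·q·π₁(B,X) + (1-p)·(1-q)·π₁(B,Y)
= 0.28·0.55·7 + 0.28·0.45·2 + 0.72·0.55·1 + 0.72·0.45·4
= 3.022

E[P2] = 2.336 (similar calculation)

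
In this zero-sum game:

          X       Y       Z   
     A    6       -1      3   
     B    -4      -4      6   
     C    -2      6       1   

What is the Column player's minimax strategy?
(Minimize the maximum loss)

Column should play X or Y or Z (all achieve the minimum), value = 6

Work:
Column player minimizes Row's maximum payoff:
Column X: max payoff to Row = 6
Column Y: max payoff to Row = 6
Column Z: max payoff to Row = 6
Minimum is 6, achieved by columns X, Y, Z (tied).
Each of X or Y or Z is a minimax strategy.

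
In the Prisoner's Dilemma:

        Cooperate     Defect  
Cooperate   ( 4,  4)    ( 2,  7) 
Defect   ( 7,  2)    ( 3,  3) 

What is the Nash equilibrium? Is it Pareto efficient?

(Defect, Defect) is NE; not Pareto efficient

Work:
Defect dominates Cooperate for both players:
If P2 cooperates: Defect (7) > Cooperate (4)
If P2 defects: Defect (3) > Cooperate (2)
NE: (Defect, Defect) with payoff (3, 3)
But (Cooperate, Cooperate) = (4, 4) Pareto dominates (3, 3)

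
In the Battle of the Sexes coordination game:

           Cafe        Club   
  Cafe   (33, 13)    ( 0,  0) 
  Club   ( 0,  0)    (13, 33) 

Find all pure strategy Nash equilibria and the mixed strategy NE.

Pure NE: (Cafe, Cafe) and (Club, Club); Mixed NE: p = 0.7174, q = 0.2826

Work:
Check pure NE:
(Cafe, Cafe): (33, 13) - no unilateral deviation beneficial
(Club, Club): (13, 33) - no unilateral deviation beneficial
Mixed NE: P1 plays Cafe with p = 0.7174, P2 plays Cafe with q = 0.2826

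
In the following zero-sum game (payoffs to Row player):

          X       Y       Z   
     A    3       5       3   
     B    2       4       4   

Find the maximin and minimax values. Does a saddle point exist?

Maximin = 3, Minimax = 3, Saddle: True

Work:
Row minimums: [3, 2] → maximin = 3
Column maximums: [3, 5, 4] → minimax = 3
Saddle point exists! Game value = 3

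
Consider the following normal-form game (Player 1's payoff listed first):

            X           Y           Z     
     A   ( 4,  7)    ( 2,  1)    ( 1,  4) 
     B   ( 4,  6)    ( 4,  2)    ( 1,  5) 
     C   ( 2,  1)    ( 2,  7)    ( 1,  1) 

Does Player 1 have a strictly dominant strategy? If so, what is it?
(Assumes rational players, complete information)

No strictly dominant strategy exists for Player 1

Work:
A strategy strictly dominates another if it gives a strictly higher payoff against every opponent action. Compare each pair of P1's strategies column-by-column:
  A vs B: [4 vs 4, 2 vs 4, 1 vs 1] → A does not strictly dominate B (column X: 4 ≤ 4)
  A vs C: [4 vs 2, 2 vs 2, 1 vs 1] → A does not strictly dominate C (column Y: 2 ≤ 2)
  B vs A: [4 vs 4, 4 vs 2, 1 vs 1] → B does not strictly dominate A (column X: 4 ≤ 4)
  B vs C: [4 vs 2, 4 vs 2, 1 vs 1] → B does not strictly dominate C (column Z: 1 ≤ 1)
  C vs A: [2 vs 4, 2 vs 2, 1 vs 1] → C does not strictly dominate A (column X: 2 ≤ 4)
  C vs B: [2 vs 4, 2 vs 4, 1 vs 1] → C does not strictly dominate B (column X: 2 ≤ 4)
No single strategy strictly dominates all others → no strictly dominant strategy.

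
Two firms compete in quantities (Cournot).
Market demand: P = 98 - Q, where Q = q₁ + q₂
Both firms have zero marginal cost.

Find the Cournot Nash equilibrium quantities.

q₁* = q₂* = 32.67; P* = 32.67

Work:
Profit: π_i = P·q_i = (a - q_i - q_j)·q_i
FOC: ∂π_i/∂q_i = a - 2q_i - q_j = 0
Reaction function: q_i = (98 - q_j)/2
Symmetry: q* = 98/3 = 32.67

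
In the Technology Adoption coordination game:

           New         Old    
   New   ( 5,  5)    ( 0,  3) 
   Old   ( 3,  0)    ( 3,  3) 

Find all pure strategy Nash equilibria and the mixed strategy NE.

Pure NE: (New, New) and (Old, Old); Mixed NE: p = 0.6, q = 0.6

Work:
Check pure NE:
(New, New): (5, 5) - no unilateral deviation beneficial
(Old, Old): (3, 3) - no unilateral deviation beneficial
Mixed NE: P1 plays New with p = 0.6, P2 plays New with q = 0.6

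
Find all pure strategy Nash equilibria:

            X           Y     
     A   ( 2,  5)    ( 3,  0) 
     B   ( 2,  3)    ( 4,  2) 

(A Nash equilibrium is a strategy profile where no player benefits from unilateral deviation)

Nash equilibrium: (A, X), (B, X)

Work:
Best responses:
  P1 vs X: payoffs [2, 2] → best response A/B (payoff 2)
  P1 vs Y: payoffs [3, 4] → best response B (payoff 4)
  P2 vs A: payoffs [5, 0] → best response X (payoff 5)
  P2 vs B: payoffs [3, 2] → best response X (payoff 3)
Mutual best responses: (A,X), (B,X) → Nash equilibria.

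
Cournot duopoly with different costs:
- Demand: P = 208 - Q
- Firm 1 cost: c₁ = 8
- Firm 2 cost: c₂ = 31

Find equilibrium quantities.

q₁* = 74.33, q₂* = 51.33

Work:
Reaction: q₁ = (208 - 8 - q₂)/2
Reaction: q₂ = (208 - 31 - q₁)/2
Solve simultaneously:
q₁* = (208 - 2×8 + 31)/3 = 74.33
q₂* = (208 - 2×31 + 8)/3 = 51.33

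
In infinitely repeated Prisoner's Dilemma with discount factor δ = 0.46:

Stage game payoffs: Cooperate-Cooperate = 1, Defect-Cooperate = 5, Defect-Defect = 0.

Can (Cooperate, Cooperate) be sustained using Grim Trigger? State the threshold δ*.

δ* = 0.8; since δ = 0.46 < 0.8, cooperation cannot be sustained

Work:
For Grim Trigger:
Cooperate forever: 1/(1-δ)
Defect then punished: 5 + 0·δ/(1-δ)
Need: 1/(1-δ) ≥ 5 + 0·δ/(1-δ)
Solving: δ ≥ (T-R)/(T-P) = (5-1)/(5-0) = 0.8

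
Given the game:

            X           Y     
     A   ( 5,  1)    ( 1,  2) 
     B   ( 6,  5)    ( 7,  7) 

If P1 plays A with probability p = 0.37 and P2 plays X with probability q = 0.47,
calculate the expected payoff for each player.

E[P1] = 5.1795, E[P2] = 4.3839

Work:
E[P1] = p·q·π₁(A,X) + p·(1-q)·π₁(A,Y) + (1-p)·q·π₁(B,X) + (1-p)·(1-q)·π₁(B,Y)
= 0.37·0.47·5 + 0.37·0.53·1 + 0.63·0.47·6 + 0.63·0.53·7
= 5.1795

E[P2] = 4.3839 (similar calculation)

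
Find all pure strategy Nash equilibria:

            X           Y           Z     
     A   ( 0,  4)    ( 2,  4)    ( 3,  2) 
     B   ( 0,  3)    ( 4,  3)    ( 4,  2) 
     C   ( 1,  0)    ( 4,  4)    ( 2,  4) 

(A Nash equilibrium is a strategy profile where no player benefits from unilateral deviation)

Nash equilibrium: (B, Y), (C, Y)

Work:
Best responses:
  P1 vs X: payoffs [0, 0, 1] → best response C (payoff 1)
  P1 vs Y: payoffs [2, 4, 4] → best response B/C (payoff 4)
  P1 vs Z: payoffs [3, 4, 2] → best response B (payoff 4)
  P2 vs A: payoffs [4, 4, 2] → best response X/Y (payoff 4)
  P2 vs B: payoffs [3, 3, 2] → best response X/Y (payoff 3)
  P2 vs C: payoffs [0, 4, 4] → best response Y/Z (payoff 4)
Mutual best responses: (B,Y), (C,Y) → Nash equilibria.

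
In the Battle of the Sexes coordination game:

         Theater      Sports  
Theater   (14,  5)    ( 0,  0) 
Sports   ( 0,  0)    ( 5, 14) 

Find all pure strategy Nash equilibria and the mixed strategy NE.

Pure NE: (Theater, Theater) and (Sports, Sports); Mixed NE: p = 0.7368, q = 0.2632

Work:
Check pure NE:
(Theater, Theater): (14, 5) - no unilateral deviation beneficial
(Sports, Sports): (5, 14) - no unilateral deviation beneficial
Mixed NE: P1 plays Theater with p = 0.7368, P2 plays Theater with q = 0.2632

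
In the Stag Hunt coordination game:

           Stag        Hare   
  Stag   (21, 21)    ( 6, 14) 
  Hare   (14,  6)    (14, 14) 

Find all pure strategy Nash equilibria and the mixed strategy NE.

Pure NE: (Stag, Stag) and (Hare, Hare); Mixed NE: p = 0.5333, q = 0.5333

Work:
Check pure NE:
(Stag, Stag): (21, 21) - no unilateral deviation beneficial
(Hare, Hare): (14, 14) - no unilateral deviation beneficial
Mixed NE: P1 plays Stag with p = 0.5333, P2 plays Stag with q = 0.5333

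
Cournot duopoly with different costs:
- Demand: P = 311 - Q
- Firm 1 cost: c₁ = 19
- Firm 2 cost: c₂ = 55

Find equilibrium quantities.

q₁* = 109.33, q₂* = 73.33

Work:
Reaction: q₁ = (311 - 19 - q₂)/2
Reaction: q₂ = (311 - 55 - q₁)/2
Solve simultaneously:
q₁* = (311 - 2×19 + 55)/3 = 109.33
q₂* = (311 - 2×55 + 19)/3 = 73.33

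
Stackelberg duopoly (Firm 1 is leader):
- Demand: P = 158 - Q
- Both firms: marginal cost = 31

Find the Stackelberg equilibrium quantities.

q₁* (leader) = 63.5, q₂* (follower) = 31.75

Work:
Follower's reaction: q₂ = (a - c - q₁)/2
Leader substitutes: π₁ = q₁·(a - q₁ - (a-c-q₁)/2 - c)
FOC: q₁* = (158 - 31)/2 = 63.50
Then: q₂* = (158 - 31 - 63.5)/2 = 31.75
Leader has first-mover advantage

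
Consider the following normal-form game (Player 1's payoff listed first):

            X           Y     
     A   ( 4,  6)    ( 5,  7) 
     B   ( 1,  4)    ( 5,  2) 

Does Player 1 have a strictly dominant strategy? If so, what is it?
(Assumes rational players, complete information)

No strictly dominant strategy exists for Player 1

Work:
A strategy strictly dominates another if it gives a strictly higher payoff against every opponent action. Compare each pair of P1's strategies column-by-column:
  A vs B: [4 vs 1, 5 vs 5] → A does not strictly dominate B (column Y: 5 ≤ 5)
  B vs A: [1 vs 4, 5 vs 5] → B does not strictly dominate A (column X: 1 ≤ 4)
No single strategy strictly dominates all others → no strictly dominant strategy.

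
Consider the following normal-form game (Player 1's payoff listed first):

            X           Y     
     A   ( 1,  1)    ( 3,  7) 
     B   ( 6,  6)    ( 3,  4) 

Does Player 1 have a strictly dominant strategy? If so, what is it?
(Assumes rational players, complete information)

No strictly dominant strategy exists for Player 1

Work:
A strategy strictly dominates another if it gives a strictly higher payoff against every opponent action. Compare each pair of P1's strategies column-by-column:
  A vs B: [1 vs 6, 3 vs 3] → A does not strictly dominate B (column X: 1 ≤ 6)
  B vs A: [6 vs 1, 3 vs 3] → B does not strictly dominate A (column Y: 3 ≤ 3)
No single strategy strictly dominates all others → no strictly dominant strategy.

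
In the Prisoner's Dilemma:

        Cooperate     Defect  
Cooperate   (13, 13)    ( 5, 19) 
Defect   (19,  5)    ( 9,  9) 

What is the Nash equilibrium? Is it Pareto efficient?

(Defect, Defect) is NE; not Pareto efficient

Work:
Defect dominates Cooperate for both players:
If P2 cooperates: Defect (19) > Cooperate (13)
If P2 defects: Defect (9) > Cooperate (5)
NE: (Defect, Defect) with payoff (9, 9)
But (Cooperate, Cooperate) = (13, 13) Pareto dominates (9, 9)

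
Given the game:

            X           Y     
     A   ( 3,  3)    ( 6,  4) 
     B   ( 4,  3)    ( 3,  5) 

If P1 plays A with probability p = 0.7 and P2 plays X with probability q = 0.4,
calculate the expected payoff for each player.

E[P1] = 4.38, E[P2] = 3.78

Work:
E[P1] = p·q·π₁(A,X) + p·(1-q)·π₁(A,Y) + (1-p)·q·π₁(B,X) + (1-p)·(1-q)·π₁(B,Y)
= 0.7·0.4·3 + 0.7·0.6·6 + 0.3·0.4·4 + 0.3·0.6·3
= 4.38

E[P2] = 3.78 (similar calculation)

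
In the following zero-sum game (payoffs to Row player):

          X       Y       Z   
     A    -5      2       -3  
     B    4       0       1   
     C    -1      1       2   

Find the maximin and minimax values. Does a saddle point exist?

Maximin = 0, Minimax = 2, Saddle: False

Work:
Row minimums: [-5, 0, -1] → maximin = 0
Column maximums: [4, 2, 2] → minimax = 2
No saddle point (maximin ≠ minimax). Mixed strategy needed.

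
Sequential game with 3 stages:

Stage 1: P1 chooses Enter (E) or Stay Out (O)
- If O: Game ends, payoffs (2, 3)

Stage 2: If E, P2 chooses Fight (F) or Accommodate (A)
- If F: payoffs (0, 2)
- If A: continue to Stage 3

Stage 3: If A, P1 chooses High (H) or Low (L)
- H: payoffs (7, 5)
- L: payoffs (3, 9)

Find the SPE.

SPE: (E, A, H); Outcome (7, 5)

Work:
Stage 3: P1 chooses H (7 vs 3)
Stage 2: P2: F->2, A->5 (anticipating H). Choose A
Stage 1: P1: O->2, E->7 (anticipating A, H). Choose E
SPE path: E -> A -> H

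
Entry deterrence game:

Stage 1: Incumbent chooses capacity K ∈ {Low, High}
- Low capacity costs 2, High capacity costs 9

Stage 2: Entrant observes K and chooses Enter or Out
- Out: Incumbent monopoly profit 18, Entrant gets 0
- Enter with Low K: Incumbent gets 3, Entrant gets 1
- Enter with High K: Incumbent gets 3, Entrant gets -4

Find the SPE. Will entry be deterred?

SPE: (High, Enter|Low, Out|High); Entry deterred. Incumbent net profit = 9

Work:
After Low K: Entrant enters (1 > 0)
After High K: Entrant stays out (-4 < 0)
Incumbent: Low → 3−2=1, High → 18−9=9
Incumbent chooses High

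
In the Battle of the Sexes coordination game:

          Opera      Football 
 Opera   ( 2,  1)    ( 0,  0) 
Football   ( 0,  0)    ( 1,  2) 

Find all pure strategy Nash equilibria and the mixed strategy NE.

Pure NE: (Opera, Opera) and (Football, Football); Mixed NE: p = 0.6667, q = 0.3333

Work:
Check pure NE:
(Opera, Opera): (2, 1) - no unilateral deviation beneficial
(Football, Football): (1, 2) - no unilateral deviation beneficial
Mixed NE: P1 plays Opera with p = 0.6667, P2 plays Opera with q = 0.3333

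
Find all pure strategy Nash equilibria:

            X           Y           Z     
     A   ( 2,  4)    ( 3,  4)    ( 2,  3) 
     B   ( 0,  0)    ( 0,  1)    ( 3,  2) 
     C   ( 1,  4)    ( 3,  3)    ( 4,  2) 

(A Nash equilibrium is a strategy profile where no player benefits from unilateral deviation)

Nash equilibrium: (A, X), (A, Y)

Work:
Best responses:
  P1 vs X: payoffs [2, 0, 1] → best response A (payoff 2)
  P1 vs Y: payoffs [3, 0, 3] → best response A/C (payoff 3)
  P1 vs Z: payoffs [2, 3, 4] → best response C (payoff 4)
  P2 vs A: payoffs [4, 4, 3] → best response X/Y (payoff 4)
  P2 vs B: payoffs [0, 1, 2] → best response Z (payoff 2)
  P2 vs C: payoffs [4, 3, 2] → best response X (payoff 4)
Mutual best responses: (A,X), (A,Y) → Nash equilibria.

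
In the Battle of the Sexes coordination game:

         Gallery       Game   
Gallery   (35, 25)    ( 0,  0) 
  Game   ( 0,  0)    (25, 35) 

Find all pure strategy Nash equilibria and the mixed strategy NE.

Pure NE: (Gallery, Gallery) and (Game, Game); Mixed NE: p = 0.5833, q = 0.4167

Work:
Check pure NE:
(Gallery, Gallery): (35, 25) - no unilateral deviation beneficial
(Game, Game): (25, 35) - no unilateral deviation beneficial
Mixed NE: P1 plays Gallery with p = 0.5833, P2 plays Gallery with q = 0.4167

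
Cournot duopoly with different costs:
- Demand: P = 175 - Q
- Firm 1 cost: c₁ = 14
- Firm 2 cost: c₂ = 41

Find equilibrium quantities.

q₁* = 62.67, q₂* = 35.67

Work:
Reaction: q₁ = (175 - 14 - q₂)/2
Reaction: q₂ = (175 - 41 - q₁)/2
Solve simultaneously:
q₁* = (175 - 2×14 + 41)/3 = 62.67
q₂* = (175 - 2×41 + 14)/3 = 35.67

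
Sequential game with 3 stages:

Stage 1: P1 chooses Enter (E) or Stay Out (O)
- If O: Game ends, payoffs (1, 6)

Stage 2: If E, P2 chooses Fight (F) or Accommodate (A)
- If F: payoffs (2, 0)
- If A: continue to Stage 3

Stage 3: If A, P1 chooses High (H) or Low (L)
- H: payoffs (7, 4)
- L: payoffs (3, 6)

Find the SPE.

SPE: (E, A, H); Outcome (7, 4)

Work:
Stage 3: P1 chooses H (7 vs 3)
Stage 2: P2: F->0, A->4 (anticipating H). Choose A
Stage 1: P1: O->1, E->7 (anticipating A, H). Choose E
SPE path: E -> A -> H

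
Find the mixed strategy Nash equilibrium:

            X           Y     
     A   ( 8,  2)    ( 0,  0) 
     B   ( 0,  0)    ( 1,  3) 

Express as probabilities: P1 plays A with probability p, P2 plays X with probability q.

p = 0.6, q = 0.1111

Work:
Find probabilities that make opponent indifferent:
P2 chooses q to make P1 indifferent between A and B
P1 chooses p to make P2 indifferent between X and Y
Mixed NE: P1 plays (A: 0.6, B: 0.4), P2 plays (X: 0.1111, Y: 0.8889)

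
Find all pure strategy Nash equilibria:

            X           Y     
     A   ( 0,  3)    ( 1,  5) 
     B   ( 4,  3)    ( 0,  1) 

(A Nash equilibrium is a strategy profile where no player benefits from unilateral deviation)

Nash equilibrium: (A, Y), (B, X)

Work:
Best responses:
  P1 vs X: payoffs [0, 4] → best response B (payoff 4)
  P1 vs Y: payoffs [1, 0] → best response A (payoff 1)
  P2 vs A: payoffs [3, 5] → best response Y (payoff 5)
  P2 vs B: payoffs [3, 1] → best response X (payoff 3)
Mutual best responses: (A,Y), (B,X) → Nash equilibria.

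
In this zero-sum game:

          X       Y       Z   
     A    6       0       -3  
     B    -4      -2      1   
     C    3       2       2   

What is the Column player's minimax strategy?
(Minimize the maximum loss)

Column should play Y or Z (all achieve the minimum), value = 2

Work:
Column player minimizes Row's maximum payoff:
Column X: max payoff to Row = 6
Column Y: max payoff to Row = 2
Column Z: max payoff to Row = 2
Minimum is 2, achieved by columns Y, Z (tied).
Each of Y or Z is a minimax strategy.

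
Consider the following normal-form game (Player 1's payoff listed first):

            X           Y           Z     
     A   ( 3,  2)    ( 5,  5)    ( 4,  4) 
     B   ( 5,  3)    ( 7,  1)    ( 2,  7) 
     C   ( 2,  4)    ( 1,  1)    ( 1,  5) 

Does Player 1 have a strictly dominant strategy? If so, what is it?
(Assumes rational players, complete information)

No strictly dominant strategy exists for Player 1

Work:
A strategy strictly dominates another if it gives a strictly higher payoff against every opponent action. Compare each pair of P1's strategies column-by-column:
  A vs B: [3 vs 5, 5 vs 7, 4 vs 2] → A does not strictly dominate B (column X: 3 ≤ 5)
  A vs C: [3 vs 2, 5 vs 1, 4 vs 1] → A strictly dominates C
  B vs A: [5 vs 3, 7 vs 5, 2 vs 4] → B does not strictly dominate A (column Z: 2 ≤ 4)
  B vs C: [5 vs 2, 7 vs 1, 2 vs 1] → B strictly dominates C
  C vs A: [2 vs 3, 1 vs 5, 1 vs 4] → C does not strictly dominate A (column X: 2 ≤ 3)
  C vs B: [2 vs 5, 1 vs 7, 1 vs 2] → C does not strictly dominate B (column X: 2 ≤ 5)
No single strategy strictly dominates all others → no strictly dominant strategy.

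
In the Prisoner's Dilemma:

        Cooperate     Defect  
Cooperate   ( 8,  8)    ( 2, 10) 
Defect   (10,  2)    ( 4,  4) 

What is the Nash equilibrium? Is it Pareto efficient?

(Defect, Defect) is NE; not Pareto efficient

Work:
Defect dominates Cooperate for both players:
If P2 cooperates: Defect (10) > Cooperate (8)
If P2 defects: Defect (4) > Cooperate (2)
NE: (Defect, Defect) with payoff (4, 4)
But (Cooperate, Cooperate) = (8, 8) Pareto dominates (4, 4)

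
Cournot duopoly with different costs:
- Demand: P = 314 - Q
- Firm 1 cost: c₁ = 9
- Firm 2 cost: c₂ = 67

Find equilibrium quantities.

q₁* = 121.0, q₂* = 63.0

Work:
Reaction: q₁ = (314 - 9 - q₂)/2
Reaction: q₂ = (314 - 67 - q₁)/2
Solve simultaneously:
q₁* = (314 - 2×9 + 67)/3 = 121.0
q₂* = (314 - 2×67 + 9)/3 = 63.0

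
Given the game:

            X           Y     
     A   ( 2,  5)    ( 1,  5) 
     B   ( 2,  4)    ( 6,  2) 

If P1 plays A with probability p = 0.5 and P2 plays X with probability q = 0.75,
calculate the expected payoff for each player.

E[P1] = 2.375, E[P2] = 4.25

Work:
E[P1] = p·q·π₁(A,X) + p·(1-q)·π₁(A,Y) + (1-p)·q·π₁(B,X) + (1-p)·(1-q)·π₁(B,Y)
= 0.5·0.75·2 + 0.5·0.25·1 + 0.5·0.75·2 + 0.5·0.25·6
= 2.375

E[P2] = 4.25 (similar calculation)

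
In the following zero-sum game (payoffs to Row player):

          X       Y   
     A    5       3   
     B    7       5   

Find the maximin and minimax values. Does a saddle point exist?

Maximin = 5, Minimax = 5, Saddle: True

Work:
Row minimums: [3, 5] → maximin = 5
Column maximums: [7, 5] → minimax = 5
Saddle point exists! Game value = 5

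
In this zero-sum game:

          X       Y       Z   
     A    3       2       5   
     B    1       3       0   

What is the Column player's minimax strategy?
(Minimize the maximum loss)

Column should play X or Y (all achieve the minimum), value = 3

Work:
Column player minimizes Row's maximum payoff:
Column X: max payoff to Row = 3
Column Y: max payoff to Row = 3
Column Z: max payoff to Row = 5
Minimum is 3, achieved by columns X, Y (tied).
Each of X or Y is a minimax strategy.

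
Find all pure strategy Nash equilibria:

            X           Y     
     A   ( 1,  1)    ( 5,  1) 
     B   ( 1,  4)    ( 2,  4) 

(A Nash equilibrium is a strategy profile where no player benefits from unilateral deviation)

Nash equilibrium: (A, X), (A, Y), (B, X)

Work:
Best responses:
  P1 vs X: payoffs [1, 1] → best response A/B (payoff 1)
  P1 vs Y: payoffs [5, 2] → best response A (payoff 5)
  P2 vs A: payoffs [1, 1] → best response X/Y (payoff 1)
  P2 vs B: payoffs [4, 4] → best response X/Y (payoff 4)
Mutual best responses: (A,X), (A,Y), (B,X) → Nash equilibria.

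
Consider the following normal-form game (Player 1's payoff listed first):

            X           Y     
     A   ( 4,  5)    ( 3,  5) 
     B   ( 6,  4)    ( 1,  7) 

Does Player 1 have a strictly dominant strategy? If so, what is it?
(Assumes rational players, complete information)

No strictly dominant strategy exists for Player 1

Work:
A strategy strictly dominates another if it gives a strictly higher payoff against every opponent action. Compare each pair of P1's strategies column-by-column:
  A vs B: [4 vs 6, 3 vs 1] → A does not strictly dominate B (column X: 4 ≤ 6)
  B vs A: [6 vs 4, 1 vs 3] → B does not strictly dominate A (column Y: 1 ≤ 3)
No single strategy strictly dominates all others → no strictly dominant strategy.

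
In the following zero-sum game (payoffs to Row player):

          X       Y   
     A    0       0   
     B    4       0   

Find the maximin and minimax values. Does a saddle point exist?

Maximin = 0, Minimax = 0, Saddle: True

Work:
Row minimums: [0, 0] → maximin = 0
Column maximums: [4, 0] → minimax = 0
Saddle point exists! Game value = 0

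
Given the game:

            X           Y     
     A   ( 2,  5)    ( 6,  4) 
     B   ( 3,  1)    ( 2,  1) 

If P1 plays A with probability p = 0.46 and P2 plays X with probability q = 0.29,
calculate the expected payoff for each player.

E[P1] = 3.463, E[P2] = 2.5134

Work:
E[P1] = p·q·π₁(A,X) + p·(1-q)·π₁(A,Y) + (1-p)·q·π₁(B,X) + (1-p)·(1-q)·π₁(B,Y)
= 0.46·0.29·2 + 0.46·0.71·6 + 0.54·0.29·3 + 0.54·0.71·2
= 3.463

E[P2] = 2.5134 (similar calculation)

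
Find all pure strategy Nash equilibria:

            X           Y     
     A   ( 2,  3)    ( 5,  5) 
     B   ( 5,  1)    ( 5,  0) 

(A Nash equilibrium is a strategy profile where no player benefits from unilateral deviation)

Nash equilibrium: (A, Y), (B, X)

Work:
Best responses:
  P1 vs X: payoffs [2, 5] → best response B (payoff 5)
  P1 vs Y: payoffs [5, 5] → best response A/B (payoff 5)
  P2 vs A: payoffs [3, 5] → best response Y (payoff 5)
  P2 vs B: payoffs [1, 0] → best response X (payoff 1)
Mutual best responses: (A,Y), (B,X) → Nash equilibria.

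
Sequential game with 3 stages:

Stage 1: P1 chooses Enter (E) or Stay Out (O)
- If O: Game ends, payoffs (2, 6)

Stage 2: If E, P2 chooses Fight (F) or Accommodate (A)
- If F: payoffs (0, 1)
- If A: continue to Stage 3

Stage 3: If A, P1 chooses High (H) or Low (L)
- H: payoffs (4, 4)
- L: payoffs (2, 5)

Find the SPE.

SPE: (E, A, H); Outcome (4, 4)

Work:
Stage 3: P1 chooses H (4 vs 2)
Stage 2: P2: F->1, A->4 (anticipating H). Choose A
Stage 1: P1: O->2, E->4 (anticipating A, H). Choose E
SPE path: E -> A -> H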